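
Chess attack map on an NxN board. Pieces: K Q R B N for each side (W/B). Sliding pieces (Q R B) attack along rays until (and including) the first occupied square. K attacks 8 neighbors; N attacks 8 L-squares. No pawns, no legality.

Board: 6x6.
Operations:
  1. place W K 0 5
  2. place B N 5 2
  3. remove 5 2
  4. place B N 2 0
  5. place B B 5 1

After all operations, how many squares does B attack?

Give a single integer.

Op 1: place WK@(0,5)
Op 2: place BN@(5,2)
Op 3: remove (5,2)
Op 4: place BN@(2,0)
Op 5: place BB@(5,1)
Per-piece attacks for B:
  BN@(2,0): attacks (3,2) (4,1) (1,2) (0,1)
  BB@(5,1): attacks (4,2) (3,3) (2,4) (1,5) (4,0)
Union (9 distinct): (0,1) (1,2) (1,5) (2,4) (3,2) (3,3) (4,0) (4,1) (4,2)

Answer: 9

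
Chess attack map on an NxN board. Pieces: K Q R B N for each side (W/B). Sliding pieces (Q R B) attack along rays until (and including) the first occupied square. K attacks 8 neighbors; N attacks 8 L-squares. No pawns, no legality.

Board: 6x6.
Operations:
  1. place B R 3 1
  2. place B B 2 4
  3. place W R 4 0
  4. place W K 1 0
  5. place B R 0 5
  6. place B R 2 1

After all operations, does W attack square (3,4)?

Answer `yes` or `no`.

Op 1: place BR@(3,1)
Op 2: place BB@(2,4)
Op 3: place WR@(4,0)
Op 4: place WK@(1,0)
Op 5: place BR@(0,5)
Op 6: place BR@(2,1)
Per-piece attacks for W:
  WK@(1,0): attacks (1,1) (2,0) (0,0) (2,1) (0,1)
  WR@(4,0): attacks (4,1) (4,2) (4,3) (4,4) (4,5) (5,0) (3,0) (2,0) (1,0) [ray(-1,0) blocked at (1,0)]
W attacks (3,4): no

Answer: no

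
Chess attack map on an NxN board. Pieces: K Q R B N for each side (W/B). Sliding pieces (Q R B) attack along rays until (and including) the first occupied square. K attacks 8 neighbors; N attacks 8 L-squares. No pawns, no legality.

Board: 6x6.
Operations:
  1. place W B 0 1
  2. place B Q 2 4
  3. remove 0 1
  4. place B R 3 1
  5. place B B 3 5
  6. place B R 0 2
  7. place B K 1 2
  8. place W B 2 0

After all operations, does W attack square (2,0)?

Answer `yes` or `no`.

Answer: no

Derivation:
Op 1: place WB@(0,1)
Op 2: place BQ@(2,4)
Op 3: remove (0,1)
Op 4: place BR@(3,1)
Op 5: place BB@(3,5)
Op 6: place BR@(0,2)
Op 7: place BK@(1,2)
Op 8: place WB@(2,0)
Per-piece attacks for W:
  WB@(2,0): attacks (3,1) (1,1) (0,2) [ray(1,1) blocked at (3,1); ray(-1,1) blocked at (0,2)]
W attacks (2,0): no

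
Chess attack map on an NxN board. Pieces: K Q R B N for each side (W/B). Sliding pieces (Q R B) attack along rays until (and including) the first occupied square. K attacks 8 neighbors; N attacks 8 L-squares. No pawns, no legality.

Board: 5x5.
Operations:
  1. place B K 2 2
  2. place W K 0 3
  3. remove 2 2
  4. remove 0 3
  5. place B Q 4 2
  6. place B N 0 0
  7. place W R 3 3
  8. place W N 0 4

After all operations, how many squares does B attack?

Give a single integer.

Answer: 12

Derivation:
Op 1: place BK@(2,2)
Op 2: place WK@(0,3)
Op 3: remove (2,2)
Op 4: remove (0,3)
Op 5: place BQ@(4,2)
Op 6: place BN@(0,0)
Op 7: place WR@(3,3)
Op 8: place WN@(0,4)
Per-piece attacks for B:
  BN@(0,0): attacks (1,2) (2,1)
  BQ@(4,2): attacks (4,3) (4,4) (4,1) (4,0) (3,2) (2,2) (1,2) (0,2) (3,3) (3,1) (2,0) [ray(-1,1) blocked at (3,3)]
Union (12 distinct): (0,2) (1,2) (2,0) (2,1) (2,2) (3,1) (3,2) (3,3) (4,0) (4,1) (4,3) (4,4)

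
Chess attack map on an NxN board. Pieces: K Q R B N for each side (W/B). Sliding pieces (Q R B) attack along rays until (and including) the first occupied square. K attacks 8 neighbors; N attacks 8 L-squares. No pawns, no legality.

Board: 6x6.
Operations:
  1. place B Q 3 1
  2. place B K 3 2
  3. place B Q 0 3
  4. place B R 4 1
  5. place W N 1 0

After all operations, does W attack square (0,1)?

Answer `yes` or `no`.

Op 1: place BQ@(3,1)
Op 2: place BK@(3,2)
Op 3: place BQ@(0,3)
Op 4: place BR@(4,1)
Op 5: place WN@(1,0)
Per-piece attacks for W:
  WN@(1,0): attacks (2,2) (3,1) (0,2)
W attacks (0,1): no

Answer: no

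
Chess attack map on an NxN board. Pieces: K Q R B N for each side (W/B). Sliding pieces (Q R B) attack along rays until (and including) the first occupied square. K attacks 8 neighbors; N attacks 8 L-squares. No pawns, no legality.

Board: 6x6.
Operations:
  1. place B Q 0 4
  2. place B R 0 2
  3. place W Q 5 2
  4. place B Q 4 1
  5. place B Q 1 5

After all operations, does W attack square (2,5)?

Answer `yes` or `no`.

Op 1: place BQ@(0,4)
Op 2: place BR@(0,2)
Op 3: place WQ@(5,2)
Op 4: place BQ@(4,1)
Op 5: place BQ@(1,5)
Per-piece attacks for W:
  WQ@(5,2): attacks (5,3) (5,4) (5,5) (5,1) (5,0) (4,2) (3,2) (2,2) (1,2) (0,2) (4,3) (3,4) (2,5) (4,1) [ray(-1,0) blocked at (0,2); ray(-1,-1) blocked at (4,1)]
W attacks (2,5): yes

Answer: yes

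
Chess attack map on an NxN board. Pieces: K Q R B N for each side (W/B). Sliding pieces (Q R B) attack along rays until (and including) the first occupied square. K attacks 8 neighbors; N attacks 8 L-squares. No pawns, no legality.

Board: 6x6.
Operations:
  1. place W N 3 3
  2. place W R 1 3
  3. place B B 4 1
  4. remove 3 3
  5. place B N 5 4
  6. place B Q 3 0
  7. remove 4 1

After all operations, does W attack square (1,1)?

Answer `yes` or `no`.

Op 1: place WN@(3,3)
Op 2: place WR@(1,3)
Op 3: place BB@(4,1)
Op 4: remove (3,3)
Op 5: place BN@(5,4)
Op 6: place BQ@(3,0)
Op 7: remove (4,1)
Per-piece attacks for W:
  WR@(1,3): attacks (1,4) (1,5) (1,2) (1,1) (1,0) (2,3) (3,3) (4,3) (5,3) (0,3)
W attacks (1,1): yes

Answer: yes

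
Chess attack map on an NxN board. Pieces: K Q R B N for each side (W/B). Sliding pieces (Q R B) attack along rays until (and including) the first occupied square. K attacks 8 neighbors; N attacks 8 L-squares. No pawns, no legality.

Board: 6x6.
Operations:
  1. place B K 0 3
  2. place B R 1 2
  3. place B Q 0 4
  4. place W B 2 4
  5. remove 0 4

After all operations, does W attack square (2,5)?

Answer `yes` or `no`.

Answer: no

Derivation:
Op 1: place BK@(0,3)
Op 2: place BR@(1,2)
Op 3: place BQ@(0,4)
Op 4: place WB@(2,4)
Op 5: remove (0,4)
Per-piece attacks for W:
  WB@(2,4): attacks (3,5) (3,3) (4,2) (5,1) (1,5) (1,3) (0,2)
W attacks (2,5): no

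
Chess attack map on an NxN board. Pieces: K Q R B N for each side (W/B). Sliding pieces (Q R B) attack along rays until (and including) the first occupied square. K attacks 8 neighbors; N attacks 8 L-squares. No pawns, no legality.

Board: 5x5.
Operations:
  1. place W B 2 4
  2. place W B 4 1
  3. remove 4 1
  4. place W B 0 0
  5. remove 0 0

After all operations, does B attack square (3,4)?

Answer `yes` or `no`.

Op 1: place WB@(2,4)
Op 2: place WB@(4,1)
Op 3: remove (4,1)
Op 4: place WB@(0,0)
Op 5: remove (0,0)
Per-piece attacks for B:
B attacks (3,4): no

Answer: no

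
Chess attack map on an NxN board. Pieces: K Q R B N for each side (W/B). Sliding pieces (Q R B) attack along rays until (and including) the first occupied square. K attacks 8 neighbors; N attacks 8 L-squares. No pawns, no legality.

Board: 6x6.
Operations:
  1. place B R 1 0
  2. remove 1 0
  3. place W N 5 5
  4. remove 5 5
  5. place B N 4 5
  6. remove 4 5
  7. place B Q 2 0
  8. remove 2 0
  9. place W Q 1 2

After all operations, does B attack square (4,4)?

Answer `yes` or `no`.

Answer: no

Derivation:
Op 1: place BR@(1,0)
Op 2: remove (1,0)
Op 3: place WN@(5,5)
Op 4: remove (5,5)
Op 5: place BN@(4,5)
Op 6: remove (4,5)
Op 7: place BQ@(2,0)
Op 8: remove (2,0)
Op 9: place WQ@(1,2)
Per-piece attacks for B:
B attacks (4,4): no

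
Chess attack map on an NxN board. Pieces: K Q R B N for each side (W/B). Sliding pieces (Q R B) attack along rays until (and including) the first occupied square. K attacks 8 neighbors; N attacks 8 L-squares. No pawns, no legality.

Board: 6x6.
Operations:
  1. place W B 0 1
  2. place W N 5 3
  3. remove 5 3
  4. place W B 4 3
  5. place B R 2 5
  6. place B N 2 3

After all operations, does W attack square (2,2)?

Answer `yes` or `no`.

Answer: no

Derivation:
Op 1: place WB@(0,1)
Op 2: place WN@(5,3)
Op 3: remove (5,3)
Op 4: place WB@(4,3)
Op 5: place BR@(2,5)
Op 6: place BN@(2,3)
Per-piece attacks for W:
  WB@(0,1): attacks (1,2) (2,3) (1,0) [ray(1,1) blocked at (2,3)]
  WB@(4,3): attacks (5,4) (5,2) (3,4) (2,5) (3,2) (2,1) (1,0) [ray(-1,1) blocked at (2,5)]
W attacks (2,2): no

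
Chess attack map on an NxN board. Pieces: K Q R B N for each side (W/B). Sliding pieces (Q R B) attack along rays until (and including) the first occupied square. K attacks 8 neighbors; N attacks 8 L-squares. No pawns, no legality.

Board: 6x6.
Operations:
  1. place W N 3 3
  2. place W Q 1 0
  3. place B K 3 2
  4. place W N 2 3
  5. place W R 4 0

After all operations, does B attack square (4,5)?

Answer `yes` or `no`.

Op 1: place WN@(3,3)
Op 2: place WQ@(1,0)
Op 3: place BK@(3,2)
Op 4: place WN@(2,3)
Op 5: place WR@(4,0)
Per-piece attacks for B:
  BK@(3,2): attacks (3,3) (3,1) (4,2) (2,2) (4,3) (4,1) (2,3) (2,1)
B attacks (4,5): no

Answer: no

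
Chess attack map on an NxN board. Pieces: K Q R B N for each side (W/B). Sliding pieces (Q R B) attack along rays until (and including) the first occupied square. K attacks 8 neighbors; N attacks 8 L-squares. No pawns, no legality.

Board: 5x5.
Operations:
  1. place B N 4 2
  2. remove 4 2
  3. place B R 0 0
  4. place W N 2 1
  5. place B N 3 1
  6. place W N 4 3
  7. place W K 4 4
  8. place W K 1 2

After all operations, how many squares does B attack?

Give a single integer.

Answer: 11

Derivation:
Op 1: place BN@(4,2)
Op 2: remove (4,2)
Op 3: place BR@(0,0)
Op 4: place WN@(2,1)
Op 5: place BN@(3,1)
Op 6: place WN@(4,3)
Op 7: place WK@(4,4)
Op 8: place WK@(1,2)
Per-piece attacks for B:
  BR@(0,0): attacks (0,1) (0,2) (0,3) (0,4) (1,0) (2,0) (3,0) (4,0)
  BN@(3,1): attacks (4,3) (2,3) (1,2) (1,0)
Union (11 distinct): (0,1) (0,2) (0,3) (0,4) (1,0) (1,2) (2,0) (2,3) (3,0) (4,0) (4,3)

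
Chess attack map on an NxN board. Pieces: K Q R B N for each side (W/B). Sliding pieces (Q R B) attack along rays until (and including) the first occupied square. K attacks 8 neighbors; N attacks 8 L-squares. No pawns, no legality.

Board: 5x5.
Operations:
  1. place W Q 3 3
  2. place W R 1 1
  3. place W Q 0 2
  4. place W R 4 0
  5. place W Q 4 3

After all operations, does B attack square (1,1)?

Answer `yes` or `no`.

Answer: no

Derivation:
Op 1: place WQ@(3,3)
Op 2: place WR@(1,1)
Op 3: place WQ@(0,2)
Op 4: place WR@(4,0)
Op 5: place WQ@(4,3)
Per-piece attacks for B:
B attacks (1,1): no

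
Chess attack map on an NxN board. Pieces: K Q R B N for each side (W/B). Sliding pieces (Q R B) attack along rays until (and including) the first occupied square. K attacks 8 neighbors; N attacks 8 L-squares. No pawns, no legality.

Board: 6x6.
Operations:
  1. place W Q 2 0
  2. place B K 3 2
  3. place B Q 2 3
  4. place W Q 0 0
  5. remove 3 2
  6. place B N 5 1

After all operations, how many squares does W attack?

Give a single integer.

Op 1: place WQ@(2,0)
Op 2: place BK@(3,2)
Op 3: place BQ@(2,3)
Op 4: place WQ@(0,0)
Op 5: remove (3,2)
Op 6: place BN@(5,1)
Per-piece attacks for W:
  WQ@(0,0): attacks (0,1) (0,2) (0,3) (0,4) (0,5) (1,0) (2,0) (1,1) (2,2) (3,3) (4,4) (5,5) [ray(1,0) blocked at (2,0)]
  WQ@(2,0): attacks (2,1) (2,2) (2,3) (3,0) (4,0) (5,0) (1,0) (0,0) (3,1) (4,2) (5,3) (1,1) (0,2) [ray(0,1) blocked at (2,3); ray(-1,0) blocked at (0,0)]
Union (21 distinct): (0,0) (0,1) (0,2) (0,3) (0,4) (0,5) (1,0) (1,1) (2,0) (2,1) (2,2) (2,3) (3,0) (3,1) (3,3) (4,0) (4,2) (4,4) (5,0) (5,3) (5,5)

Answer: 21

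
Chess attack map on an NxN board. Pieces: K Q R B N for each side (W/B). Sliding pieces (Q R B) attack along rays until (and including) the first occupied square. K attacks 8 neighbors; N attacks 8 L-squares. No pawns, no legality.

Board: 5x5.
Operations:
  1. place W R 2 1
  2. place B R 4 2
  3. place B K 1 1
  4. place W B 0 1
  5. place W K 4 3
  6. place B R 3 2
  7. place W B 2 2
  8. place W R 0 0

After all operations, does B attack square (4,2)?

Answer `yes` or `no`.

Op 1: place WR@(2,1)
Op 2: place BR@(4,2)
Op 3: place BK@(1,1)
Op 4: place WB@(0,1)
Op 5: place WK@(4,3)
Op 6: place BR@(3,2)
Op 7: place WB@(2,2)
Op 8: place WR@(0,0)
Per-piece attacks for B:
  BK@(1,1): attacks (1,2) (1,0) (2,1) (0,1) (2,2) (2,0) (0,2) (0,0)
  BR@(3,2): attacks (3,3) (3,4) (3,1) (3,0) (4,2) (2,2) [ray(1,0) blocked at (4,2); ray(-1,0) blocked at (2,2)]
  BR@(4,2): attacks (4,3) (4,1) (4,0) (3,2) [ray(0,1) blocked at (4,3); ray(-1,0) blocked at (3,2)]
B attacks (4,2): yes

Answer: yes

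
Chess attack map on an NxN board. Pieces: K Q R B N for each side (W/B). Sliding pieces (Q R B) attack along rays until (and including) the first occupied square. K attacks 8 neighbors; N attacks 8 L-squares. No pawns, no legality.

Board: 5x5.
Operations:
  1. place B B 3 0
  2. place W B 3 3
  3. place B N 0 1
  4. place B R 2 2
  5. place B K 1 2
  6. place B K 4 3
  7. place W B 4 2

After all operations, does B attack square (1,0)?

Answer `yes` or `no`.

Op 1: place BB@(3,0)
Op 2: place WB@(3,3)
Op 3: place BN@(0,1)
Op 4: place BR@(2,2)
Op 5: place BK@(1,2)
Op 6: place BK@(4,3)
Op 7: place WB@(4,2)
Per-piece attacks for B:
  BN@(0,1): attacks (1,3) (2,2) (2,0)
  BK@(1,2): attacks (1,3) (1,1) (2,2) (0,2) (2,3) (2,1) (0,3) (0,1)
  BR@(2,2): attacks (2,3) (2,4) (2,1) (2,0) (3,2) (4,2) (1,2) [ray(1,0) blocked at (4,2); ray(-1,0) blocked at (1,2)]
  BB@(3,0): attacks (4,1) (2,1) (1,2) [ray(-1,1) blocked at (1,2)]
  BK@(4,3): attacks (4,4) (4,2) (3,3) (3,4) (3,2)
B attacks (1,0): no

Answer: no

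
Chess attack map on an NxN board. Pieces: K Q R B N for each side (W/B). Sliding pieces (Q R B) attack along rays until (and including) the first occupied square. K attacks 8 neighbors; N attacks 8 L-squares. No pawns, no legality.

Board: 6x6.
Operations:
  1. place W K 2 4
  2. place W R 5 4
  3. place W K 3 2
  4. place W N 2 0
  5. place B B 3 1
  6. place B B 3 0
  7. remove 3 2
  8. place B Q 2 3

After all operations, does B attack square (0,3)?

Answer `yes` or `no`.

Answer: yes

Derivation:
Op 1: place WK@(2,4)
Op 2: place WR@(5,4)
Op 3: place WK@(3,2)
Op 4: place WN@(2,0)
Op 5: place BB@(3,1)
Op 6: place BB@(3,0)
Op 7: remove (3,2)
Op 8: place BQ@(2,3)
Per-piece attacks for B:
  BQ@(2,3): attacks (2,4) (2,2) (2,1) (2,0) (3,3) (4,3) (5,3) (1,3) (0,3) (3,4) (4,5) (3,2) (4,1) (5,0) (1,4) (0,5) (1,2) (0,1) [ray(0,1) blocked at (2,4); ray(0,-1) blocked at (2,0)]
  BB@(3,0): attacks (4,1) (5,2) (2,1) (1,2) (0,3)
  BB@(3,1): attacks (4,2) (5,3) (4,0) (2,2) (1,3) (0,4) (2,0) [ray(-1,-1) blocked at (2,0)]
B attacks (0,3): yes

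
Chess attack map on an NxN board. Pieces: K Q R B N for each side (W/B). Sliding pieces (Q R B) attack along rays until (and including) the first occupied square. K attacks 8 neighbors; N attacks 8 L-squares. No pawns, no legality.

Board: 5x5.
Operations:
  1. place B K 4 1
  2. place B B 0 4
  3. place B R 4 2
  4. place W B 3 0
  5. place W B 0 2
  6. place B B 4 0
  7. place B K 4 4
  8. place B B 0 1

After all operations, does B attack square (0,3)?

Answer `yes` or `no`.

Answer: no

Derivation:
Op 1: place BK@(4,1)
Op 2: place BB@(0,4)
Op 3: place BR@(4,2)
Op 4: place WB@(3,0)
Op 5: place WB@(0,2)
Op 6: place BB@(4,0)
Op 7: place BK@(4,4)
Op 8: place BB@(0,1)
Per-piece attacks for B:
  BB@(0,1): attacks (1,2) (2,3) (3,4) (1,0)
  BB@(0,4): attacks (1,3) (2,2) (3,1) (4,0) [ray(1,-1) blocked at (4,0)]
  BB@(4,0): attacks (3,1) (2,2) (1,3) (0,4) [ray(-1,1) blocked at (0,4)]
  BK@(4,1): attacks (4,2) (4,0) (3,1) (3,2) (3,0)
  BR@(4,2): attacks (4,3) (4,4) (4,1) (3,2) (2,2) (1,2) (0,2) [ray(0,1) blocked at (4,4); ray(0,-1) blocked at (4,1); ray(-1,0) blocked at (0,2)]
  BK@(4,4): attacks (4,3) (3,4) (3,3)
B attacks (0,3): no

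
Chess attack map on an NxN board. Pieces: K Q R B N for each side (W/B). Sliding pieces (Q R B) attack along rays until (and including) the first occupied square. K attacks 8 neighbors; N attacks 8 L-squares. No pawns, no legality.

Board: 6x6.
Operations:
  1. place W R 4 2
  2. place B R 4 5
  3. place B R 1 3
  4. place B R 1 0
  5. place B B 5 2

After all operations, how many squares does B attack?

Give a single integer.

Op 1: place WR@(4,2)
Op 2: place BR@(4,5)
Op 3: place BR@(1,3)
Op 4: place BR@(1,0)
Op 5: place BB@(5,2)
Per-piece attacks for B:
  BR@(1,0): attacks (1,1) (1,2) (1,3) (2,0) (3,0) (4,0) (5,0) (0,0) [ray(0,1) blocked at (1,3)]
  BR@(1,3): attacks (1,4) (1,5) (1,2) (1,1) (1,0) (2,3) (3,3) (4,3) (5,3) (0,3) [ray(0,-1) blocked at (1,0)]
  BR@(4,5): attacks (4,4) (4,3) (4,2) (5,5) (3,5) (2,5) (1,5) (0,5) [ray(0,-1) blocked at (4,2)]
  BB@(5,2): attacks (4,3) (3,4) (2,5) (4,1) (3,0)
Union (24 distinct): (0,0) (0,3) (0,5) (1,0) (1,1) (1,2) (1,3) (1,4) (1,5) (2,0) (2,3) (2,5) (3,0) (3,3) (3,4) (3,5) (4,0) (4,1) (4,2) (4,3) (4,4) (5,0) (5,3) (5,5)

Answer: 24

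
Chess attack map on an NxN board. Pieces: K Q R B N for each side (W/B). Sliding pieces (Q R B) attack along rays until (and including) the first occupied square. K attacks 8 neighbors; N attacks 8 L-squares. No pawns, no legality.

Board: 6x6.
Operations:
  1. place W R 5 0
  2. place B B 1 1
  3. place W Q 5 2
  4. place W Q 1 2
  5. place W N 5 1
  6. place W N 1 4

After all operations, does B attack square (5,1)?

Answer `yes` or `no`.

Op 1: place WR@(5,0)
Op 2: place BB@(1,1)
Op 3: place WQ@(5,2)
Op 4: place WQ@(1,2)
Op 5: place WN@(5,1)
Op 6: place WN@(1,4)
Per-piece attacks for B:
  BB@(1,1): attacks (2,2) (3,3) (4,4) (5,5) (2,0) (0,2) (0,0)
B attacks (5,1): no

Answer: no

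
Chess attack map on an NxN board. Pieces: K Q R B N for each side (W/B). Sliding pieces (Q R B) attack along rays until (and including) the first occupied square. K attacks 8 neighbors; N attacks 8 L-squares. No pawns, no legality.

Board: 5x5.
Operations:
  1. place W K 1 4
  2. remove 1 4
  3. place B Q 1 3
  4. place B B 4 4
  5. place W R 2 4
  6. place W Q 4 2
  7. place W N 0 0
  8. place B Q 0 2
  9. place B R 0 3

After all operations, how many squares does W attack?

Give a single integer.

Op 1: place WK@(1,4)
Op 2: remove (1,4)
Op 3: place BQ@(1,3)
Op 4: place BB@(4,4)
Op 5: place WR@(2,4)
Op 6: place WQ@(4,2)
Op 7: place WN@(0,0)
Op 8: place BQ@(0,2)
Op 9: place BR@(0,3)
Per-piece attacks for W:
  WN@(0,0): attacks (1,2) (2,1)
  WR@(2,4): attacks (2,3) (2,2) (2,1) (2,0) (3,4) (4,4) (1,4) (0,4) [ray(1,0) blocked at (4,4)]
  WQ@(4,2): attacks (4,3) (4,4) (4,1) (4,0) (3,2) (2,2) (1,2) (0,2) (3,3) (2,4) (3,1) (2,0) [ray(0,1) blocked at (4,4); ray(-1,0) blocked at (0,2); ray(-1,1) blocked at (2,4)]
Union (17 distinct): (0,2) (0,4) (1,2) (1,4) (2,0) (2,1) (2,2) (2,3) (2,4) (3,1) (3,2) (3,3) (3,4) (4,0) (4,1) (4,3) (4,4)

Answer: 17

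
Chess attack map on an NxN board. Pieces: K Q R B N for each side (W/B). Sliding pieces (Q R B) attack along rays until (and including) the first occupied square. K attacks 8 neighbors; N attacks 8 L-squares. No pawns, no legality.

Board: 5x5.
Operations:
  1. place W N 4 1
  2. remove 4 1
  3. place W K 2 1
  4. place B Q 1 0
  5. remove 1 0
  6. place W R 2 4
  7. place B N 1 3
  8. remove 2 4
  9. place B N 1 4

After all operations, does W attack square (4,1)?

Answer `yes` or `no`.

Op 1: place WN@(4,1)
Op 2: remove (4,1)
Op 3: place WK@(2,1)
Op 4: place BQ@(1,0)
Op 5: remove (1,0)
Op 6: place WR@(2,4)
Op 7: place BN@(1,3)
Op 8: remove (2,4)
Op 9: place BN@(1,4)
Per-piece attacks for W:
  WK@(2,1): attacks (2,2) (2,0) (3,1) (1,1) (3,2) (3,0) (1,2) (1,0)
W attacks (4,1): no

Answer: no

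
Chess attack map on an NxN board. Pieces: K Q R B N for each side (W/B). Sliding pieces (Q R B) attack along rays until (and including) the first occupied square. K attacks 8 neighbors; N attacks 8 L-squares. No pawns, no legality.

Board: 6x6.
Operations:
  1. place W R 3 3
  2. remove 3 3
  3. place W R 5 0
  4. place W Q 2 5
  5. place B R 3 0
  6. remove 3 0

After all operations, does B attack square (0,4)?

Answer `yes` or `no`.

Answer: no

Derivation:
Op 1: place WR@(3,3)
Op 2: remove (3,3)
Op 3: place WR@(5,0)
Op 4: place WQ@(2,5)
Op 5: place BR@(3,0)
Op 6: remove (3,0)
Per-piece attacks for B:
B attacks (0,4): no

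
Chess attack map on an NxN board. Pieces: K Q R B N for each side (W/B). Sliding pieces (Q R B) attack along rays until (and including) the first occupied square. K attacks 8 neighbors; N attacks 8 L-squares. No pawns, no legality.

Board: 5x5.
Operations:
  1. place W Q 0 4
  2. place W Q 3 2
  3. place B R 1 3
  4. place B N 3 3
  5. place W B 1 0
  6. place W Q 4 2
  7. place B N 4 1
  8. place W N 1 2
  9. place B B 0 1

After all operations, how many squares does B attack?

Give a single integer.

Op 1: place WQ@(0,4)
Op 2: place WQ@(3,2)
Op 3: place BR@(1,3)
Op 4: place BN@(3,3)
Op 5: place WB@(1,0)
Op 6: place WQ@(4,2)
Op 7: place BN@(4,1)
Op 8: place WN@(1,2)
Op 9: place BB@(0,1)
Per-piece attacks for B:
  BB@(0,1): attacks (1,2) (1,0) [ray(1,1) blocked at (1,2); ray(1,-1) blocked at (1,0)]
  BR@(1,3): attacks (1,4) (1,2) (2,3) (3,3) (0,3) [ray(0,-1) blocked at (1,2); ray(1,0) blocked at (3,3)]
  BN@(3,3): attacks (1,4) (4,1) (2,1) (1,2)
  BN@(4,1): attacks (3,3) (2,2) (2,0)
Union (10 distinct): (0,3) (1,0) (1,2) (1,4) (2,0) (2,1) (2,2) (2,3) (3,3) (4,1)

Answer: 10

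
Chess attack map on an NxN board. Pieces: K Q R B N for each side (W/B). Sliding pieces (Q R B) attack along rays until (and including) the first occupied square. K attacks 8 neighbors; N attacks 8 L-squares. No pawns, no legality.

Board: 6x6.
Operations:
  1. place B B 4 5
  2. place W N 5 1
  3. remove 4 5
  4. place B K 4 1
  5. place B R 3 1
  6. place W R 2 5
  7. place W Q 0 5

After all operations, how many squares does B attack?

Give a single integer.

Answer: 15

Derivation:
Op 1: place BB@(4,5)
Op 2: place WN@(5,1)
Op 3: remove (4,5)
Op 4: place BK@(4,1)
Op 5: place BR@(3,1)
Op 6: place WR@(2,5)
Op 7: place WQ@(0,5)
Per-piece attacks for B:
  BR@(3,1): attacks (3,2) (3,3) (3,4) (3,5) (3,0) (4,1) (2,1) (1,1) (0,1) [ray(1,0) blocked at (4,1)]
  BK@(4,1): attacks (4,2) (4,0) (5,1) (3,1) (5,2) (5,0) (3,2) (3,0)
Union (15 distinct): (0,1) (1,1) (2,1) (3,0) (3,1) (3,2) (3,3) (3,4) (3,5) (4,0) (4,1) (4,2) (5,0) (5,1) (5,2)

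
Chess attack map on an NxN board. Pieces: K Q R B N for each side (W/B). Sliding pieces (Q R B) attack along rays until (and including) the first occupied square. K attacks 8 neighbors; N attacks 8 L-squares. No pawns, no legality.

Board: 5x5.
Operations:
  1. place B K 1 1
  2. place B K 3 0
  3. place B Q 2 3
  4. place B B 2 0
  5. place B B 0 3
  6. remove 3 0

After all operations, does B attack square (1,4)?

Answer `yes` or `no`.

Op 1: place BK@(1,1)
Op 2: place BK@(3,0)
Op 3: place BQ@(2,3)
Op 4: place BB@(2,0)
Op 5: place BB@(0,3)
Op 6: remove (3,0)
Per-piece attacks for B:
  BB@(0,3): attacks (1,4) (1,2) (2,1) (3,0)
  BK@(1,1): attacks (1,2) (1,0) (2,1) (0,1) (2,2) (2,0) (0,2) (0,0)
  BB@(2,0): attacks (3,1) (4,2) (1,1) [ray(-1,1) blocked at (1,1)]
  BQ@(2,3): attacks (2,4) (2,2) (2,1) (2,0) (3,3) (4,3) (1,3) (0,3) (3,4) (3,2) (4,1) (1,4) (1,2) (0,1) [ray(0,-1) blocked at (2,0); ray(-1,0) blocked at (0,3)]
B attacks (1,4): yes

Answer: yes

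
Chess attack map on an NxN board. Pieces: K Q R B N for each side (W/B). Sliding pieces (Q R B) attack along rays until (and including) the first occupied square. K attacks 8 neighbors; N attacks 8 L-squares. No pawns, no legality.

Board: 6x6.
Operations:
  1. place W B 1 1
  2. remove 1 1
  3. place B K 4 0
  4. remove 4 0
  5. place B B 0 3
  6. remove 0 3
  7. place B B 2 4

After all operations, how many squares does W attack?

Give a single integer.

Op 1: place WB@(1,1)
Op 2: remove (1,1)
Op 3: place BK@(4,0)
Op 4: remove (4,0)
Op 5: place BB@(0,3)
Op 6: remove (0,3)
Op 7: place BB@(2,4)
Per-piece attacks for W:
Union (0 distinct): (none)

Answer: 0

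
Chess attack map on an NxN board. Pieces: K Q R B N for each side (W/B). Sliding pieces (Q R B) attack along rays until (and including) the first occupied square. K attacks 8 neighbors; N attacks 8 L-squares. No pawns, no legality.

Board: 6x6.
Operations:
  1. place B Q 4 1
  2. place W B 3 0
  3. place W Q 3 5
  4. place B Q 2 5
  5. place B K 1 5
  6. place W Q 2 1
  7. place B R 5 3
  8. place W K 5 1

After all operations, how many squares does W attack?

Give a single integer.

Answer: 29

Derivation:
Op 1: place BQ@(4,1)
Op 2: place WB@(3,0)
Op 3: place WQ@(3,5)
Op 4: place BQ@(2,5)
Op 5: place BK@(1,5)
Op 6: place WQ@(2,1)
Op 7: place BR@(5,3)
Op 8: place WK@(5,1)
Per-piece attacks for W:
  WQ@(2,1): attacks (2,2) (2,3) (2,4) (2,5) (2,0) (3,1) (4,1) (1,1) (0,1) (3,2) (4,3) (5,4) (3,0) (1,2) (0,3) (1,0) [ray(0,1) blocked at (2,5); ray(1,0) blocked at (4,1); ray(1,-1) blocked at (3,0)]
  WB@(3,0): attacks (4,1) (2,1) [ray(1,1) blocked at (4,1); ray(-1,1) blocked at (2,1)]
  WQ@(3,5): attacks (3,4) (3,3) (3,2) (3,1) (3,0) (4,5) (5,5) (2,5) (4,4) (5,3) (2,4) (1,3) (0,2) [ray(0,-1) blocked at (3,0); ray(-1,0) blocked at (2,5); ray(1,-1) blocked at (5,3)]
  WK@(5,1): attacks (5,2) (5,0) (4,1) (4,2) (4,0)
Union (29 distinct): (0,1) (0,2) (0,3) (1,0) (1,1) (1,2) (1,3) (2,0) (2,1) (2,2) (2,3) (2,4) (2,5) (3,0) (3,1) (3,2) (3,3) (3,4) (4,0) (4,1) (4,2) (4,3) (4,4) (4,5) (5,0) (5,2) (5,3) (5,4) (5,5)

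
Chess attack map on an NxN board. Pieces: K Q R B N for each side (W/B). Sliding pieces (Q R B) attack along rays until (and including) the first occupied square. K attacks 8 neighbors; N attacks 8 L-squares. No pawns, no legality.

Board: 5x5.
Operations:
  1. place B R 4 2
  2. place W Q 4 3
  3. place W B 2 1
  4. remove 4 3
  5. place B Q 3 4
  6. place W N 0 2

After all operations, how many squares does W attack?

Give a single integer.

Op 1: place BR@(4,2)
Op 2: place WQ@(4,3)
Op 3: place WB@(2,1)
Op 4: remove (4,3)
Op 5: place BQ@(3,4)
Op 6: place WN@(0,2)
Per-piece attacks for W:
  WN@(0,2): attacks (1,4) (2,3) (1,0) (2,1)
  WB@(2,1): attacks (3,2) (4,3) (3,0) (1,2) (0,3) (1,0)
Union (9 distinct): (0,3) (1,0) (1,2) (1,4) (2,1) (2,3) (3,0) (3,2) (4,3)

Answer: 9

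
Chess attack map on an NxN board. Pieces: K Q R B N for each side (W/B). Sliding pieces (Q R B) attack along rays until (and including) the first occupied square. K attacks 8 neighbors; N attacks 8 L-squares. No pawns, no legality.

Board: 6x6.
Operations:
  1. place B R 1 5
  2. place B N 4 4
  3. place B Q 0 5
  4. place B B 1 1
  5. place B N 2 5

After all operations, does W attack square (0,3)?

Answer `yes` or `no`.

Op 1: place BR@(1,5)
Op 2: place BN@(4,4)
Op 3: place BQ@(0,5)
Op 4: place BB@(1,1)
Op 5: place BN@(2,5)
Per-piece attacks for W:
W attacks (0,3): no

Answer: no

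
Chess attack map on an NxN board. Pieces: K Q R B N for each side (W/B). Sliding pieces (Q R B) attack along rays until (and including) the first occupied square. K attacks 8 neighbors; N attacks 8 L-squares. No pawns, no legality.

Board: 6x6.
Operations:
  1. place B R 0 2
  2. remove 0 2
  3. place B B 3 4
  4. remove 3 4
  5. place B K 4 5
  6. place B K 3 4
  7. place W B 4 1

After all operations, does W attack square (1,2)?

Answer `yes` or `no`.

Op 1: place BR@(0,2)
Op 2: remove (0,2)
Op 3: place BB@(3,4)
Op 4: remove (3,4)
Op 5: place BK@(4,5)
Op 6: place BK@(3,4)
Op 7: place WB@(4,1)
Per-piece attacks for W:
  WB@(4,1): attacks (5,2) (5,0) (3,2) (2,3) (1,4) (0,5) (3,0)
W attacks (1,2): no

Answer: no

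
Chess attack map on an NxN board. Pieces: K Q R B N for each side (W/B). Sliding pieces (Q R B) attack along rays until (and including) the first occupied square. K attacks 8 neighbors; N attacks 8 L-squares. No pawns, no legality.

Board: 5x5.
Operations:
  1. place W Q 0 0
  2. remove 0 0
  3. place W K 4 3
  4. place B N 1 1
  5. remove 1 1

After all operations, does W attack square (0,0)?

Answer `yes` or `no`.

Op 1: place WQ@(0,0)
Op 2: remove (0,0)
Op 3: place WK@(4,3)
Op 4: place BN@(1,1)
Op 5: remove (1,1)
Per-piece attacks for W:
  WK@(4,3): attacks (4,4) (4,2) (3,3) (3,4) (3,2)
W attacks (0,0): no

Answer: no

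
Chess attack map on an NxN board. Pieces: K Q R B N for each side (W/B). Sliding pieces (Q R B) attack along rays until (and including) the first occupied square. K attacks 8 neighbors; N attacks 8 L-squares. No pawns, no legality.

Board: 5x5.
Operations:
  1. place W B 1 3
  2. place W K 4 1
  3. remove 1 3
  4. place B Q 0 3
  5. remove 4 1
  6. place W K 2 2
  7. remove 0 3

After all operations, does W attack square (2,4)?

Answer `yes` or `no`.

Op 1: place WB@(1,3)
Op 2: place WK@(4,1)
Op 3: remove (1,3)
Op 4: place BQ@(0,3)
Op 5: remove (4,1)
Op 6: place WK@(2,2)
Op 7: remove (0,3)
Per-piece attacks for W:
  WK@(2,2): attacks (2,3) (2,1) (3,2) (1,2) (3,3) (3,1) (1,3) (1,1)
W attacks (2,4): no

Answer: no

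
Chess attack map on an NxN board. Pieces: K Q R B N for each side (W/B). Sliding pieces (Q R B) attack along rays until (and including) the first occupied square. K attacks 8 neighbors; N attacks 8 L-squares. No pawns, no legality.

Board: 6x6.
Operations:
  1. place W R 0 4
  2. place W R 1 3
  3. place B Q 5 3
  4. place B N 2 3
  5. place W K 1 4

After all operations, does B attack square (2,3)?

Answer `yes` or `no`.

Op 1: place WR@(0,4)
Op 2: place WR@(1,3)
Op 3: place BQ@(5,3)
Op 4: place BN@(2,3)
Op 5: place WK@(1,4)
Per-piece attacks for B:
  BN@(2,3): attacks (3,5) (4,4) (1,5) (0,4) (3,1) (4,2) (1,1) (0,2)
  BQ@(5,3): attacks (5,4) (5,5) (5,2) (5,1) (5,0) (4,3) (3,3) (2,3) (4,4) (3,5) (4,2) (3,1) (2,0) [ray(-1,0) blocked at (2,3)]
B attacks (2,3): yes

Answer: yes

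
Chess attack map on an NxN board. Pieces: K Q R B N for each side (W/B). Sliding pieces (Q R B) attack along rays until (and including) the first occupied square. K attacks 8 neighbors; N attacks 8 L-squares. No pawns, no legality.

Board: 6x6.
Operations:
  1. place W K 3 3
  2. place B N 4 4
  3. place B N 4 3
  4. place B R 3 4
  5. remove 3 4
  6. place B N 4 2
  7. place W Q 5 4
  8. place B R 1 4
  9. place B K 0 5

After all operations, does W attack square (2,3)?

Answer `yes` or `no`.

Answer: yes

Derivation:
Op 1: place WK@(3,3)
Op 2: place BN@(4,4)
Op 3: place BN@(4,3)
Op 4: place BR@(3,4)
Op 5: remove (3,4)
Op 6: place BN@(4,2)
Op 7: place WQ@(5,4)
Op 8: place BR@(1,4)
Op 9: place BK@(0,5)
Per-piece attacks for W:
  WK@(3,3): attacks (3,4) (3,2) (4,3) (2,3) (4,4) (4,2) (2,4) (2,2)
  WQ@(5,4): attacks (5,5) (5,3) (5,2) (5,1) (5,0) (4,4) (4,5) (4,3) [ray(-1,0) blocked at (4,4); ray(-1,-1) blocked at (4,3)]
W attacks (2,3): yes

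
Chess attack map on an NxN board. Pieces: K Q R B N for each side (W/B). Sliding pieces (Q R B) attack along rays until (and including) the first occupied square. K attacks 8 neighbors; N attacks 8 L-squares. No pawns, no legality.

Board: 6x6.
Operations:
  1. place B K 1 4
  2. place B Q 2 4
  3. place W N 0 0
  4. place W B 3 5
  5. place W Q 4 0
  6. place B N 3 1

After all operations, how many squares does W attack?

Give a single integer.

Answer: 16

Derivation:
Op 1: place BK@(1,4)
Op 2: place BQ@(2,4)
Op 3: place WN@(0,0)
Op 4: place WB@(3,5)
Op 5: place WQ@(4,0)
Op 6: place BN@(3,1)
Per-piece attacks for W:
  WN@(0,0): attacks (1,2) (2,1)
  WB@(3,5): attacks (4,4) (5,3) (2,4) [ray(-1,-1) blocked at (2,4)]
  WQ@(4,0): attacks (4,1) (4,2) (4,3) (4,4) (4,5) (5,0) (3,0) (2,0) (1,0) (0,0) (5,1) (3,1) [ray(-1,0) blocked at (0,0); ray(-1,1) blocked at (3,1)]
Union (16 distinct): (0,0) (1,0) (1,2) (2,0) (2,1) (2,4) (3,0) (3,1) (4,1) (4,2) (4,3) (4,4) (4,5) (5,0) (5,1) (5,3)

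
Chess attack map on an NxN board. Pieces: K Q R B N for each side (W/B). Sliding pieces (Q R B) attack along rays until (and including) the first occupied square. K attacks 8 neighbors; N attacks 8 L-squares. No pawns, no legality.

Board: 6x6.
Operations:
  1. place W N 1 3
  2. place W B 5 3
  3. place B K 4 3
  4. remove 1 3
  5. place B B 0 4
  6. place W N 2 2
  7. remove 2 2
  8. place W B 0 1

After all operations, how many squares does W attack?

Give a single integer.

Op 1: place WN@(1,3)
Op 2: place WB@(5,3)
Op 3: place BK@(4,3)
Op 4: remove (1,3)
Op 5: place BB@(0,4)
Op 6: place WN@(2,2)
Op 7: remove (2,2)
Op 8: place WB@(0,1)
Per-piece attacks for W:
  WB@(0,1): attacks (1,2) (2,3) (3,4) (4,5) (1,0)
  WB@(5,3): attacks (4,4) (3,5) (4,2) (3,1) (2,0)
Union (10 distinct): (1,0) (1,2) (2,0) (2,3) (3,1) (3,4) (3,5) (4,2) (4,4) (4,5)

Answer: 10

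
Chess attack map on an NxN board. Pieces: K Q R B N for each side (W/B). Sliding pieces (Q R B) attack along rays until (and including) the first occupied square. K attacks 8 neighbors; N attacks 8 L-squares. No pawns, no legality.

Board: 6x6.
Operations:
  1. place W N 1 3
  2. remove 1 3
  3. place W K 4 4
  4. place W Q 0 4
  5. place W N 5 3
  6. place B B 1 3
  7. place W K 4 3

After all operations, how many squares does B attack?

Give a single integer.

Op 1: place WN@(1,3)
Op 2: remove (1,3)
Op 3: place WK@(4,4)
Op 4: place WQ@(0,4)
Op 5: place WN@(5,3)
Op 6: place BB@(1,3)
Op 7: place WK@(4,3)
Per-piece attacks for B:
  BB@(1,3): attacks (2,4) (3,5) (2,2) (3,1) (4,0) (0,4) (0,2) [ray(-1,1) blocked at (0,4)]
Union (7 distinct): (0,2) (0,4) (2,2) (2,4) (3,1) (3,5) (4,0)

Answer: 7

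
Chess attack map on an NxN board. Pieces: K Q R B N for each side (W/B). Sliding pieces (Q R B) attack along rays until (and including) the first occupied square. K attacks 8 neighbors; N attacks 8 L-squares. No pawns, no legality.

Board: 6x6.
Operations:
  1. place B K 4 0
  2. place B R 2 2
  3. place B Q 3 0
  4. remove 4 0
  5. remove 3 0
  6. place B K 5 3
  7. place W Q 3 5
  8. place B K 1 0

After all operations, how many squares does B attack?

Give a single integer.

Op 1: place BK@(4,0)
Op 2: place BR@(2,2)
Op 3: place BQ@(3,0)
Op 4: remove (4,0)
Op 5: remove (3,0)
Op 6: place BK@(5,3)
Op 7: place WQ@(3,5)
Op 8: place BK@(1,0)
Per-piece attacks for B:
  BK@(1,0): attacks (1,1) (2,0) (0,0) (2,1) (0,1)
  BR@(2,2): attacks (2,3) (2,4) (2,5) (2,1) (2,0) (3,2) (4,2) (5,2) (1,2) (0,2)
  BK@(5,3): attacks (5,4) (5,2) (4,3) (4,4) (4,2)
Union (16 distinct): (0,0) (0,1) (0,2) (1,1) (1,2) (2,0) (2,1) (2,3) (2,4) (2,5) (3,2) (4,2) (4,3) (4,4) (5,2) (5,4)

Answer: 16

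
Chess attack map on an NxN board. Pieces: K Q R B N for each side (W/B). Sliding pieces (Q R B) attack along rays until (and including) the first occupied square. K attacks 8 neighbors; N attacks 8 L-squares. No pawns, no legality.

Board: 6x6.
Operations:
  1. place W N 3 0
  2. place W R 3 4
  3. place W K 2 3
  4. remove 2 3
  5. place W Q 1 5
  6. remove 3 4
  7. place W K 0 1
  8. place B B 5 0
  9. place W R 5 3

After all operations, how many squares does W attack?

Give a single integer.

Op 1: place WN@(3,0)
Op 2: place WR@(3,4)
Op 3: place WK@(2,3)
Op 4: remove (2,3)
Op 5: place WQ@(1,5)
Op 6: remove (3,4)
Op 7: place WK@(0,1)
Op 8: place BB@(5,0)
Op 9: place WR@(5,3)
Per-piece attacks for W:
  WK@(0,1): attacks (0,2) (0,0) (1,1) (1,2) (1,0)
  WQ@(1,5): attacks (1,4) (1,3) (1,2) (1,1) (1,0) (2,5) (3,5) (4,5) (5,5) (0,5) (2,4) (3,3) (4,2) (5,1) (0,4)
  WN@(3,0): attacks (4,2) (5,1) (2,2) (1,1)
  WR@(5,3): attacks (5,4) (5,5) (5,2) (5,1) (5,0) (4,3) (3,3) (2,3) (1,3) (0,3) [ray(0,-1) blocked at (5,0)]
Union (24 distinct): (0,0) (0,2) (0,3) (0,4) (0,5) (1,0) (1,1) (1,2) (1,3) (1,4) (2,2) (2,3) (2,4) (2,5) (3,3) (3,5) (4,2) (4,3) (4,5) (5,0) (5,1) (5,2) (5,4) (5,5)

Answer: 24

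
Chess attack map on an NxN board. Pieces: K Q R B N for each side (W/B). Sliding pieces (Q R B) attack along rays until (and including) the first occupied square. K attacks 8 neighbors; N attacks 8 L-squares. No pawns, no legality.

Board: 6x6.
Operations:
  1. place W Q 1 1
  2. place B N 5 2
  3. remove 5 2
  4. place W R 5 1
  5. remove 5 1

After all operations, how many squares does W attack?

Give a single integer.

Answer: 17

Derivation:
Op 1: place WQ@(1,1)
Op 2: place BN@(5,2)
Op 3: remove (5,2)
Op 4: place WR@(5,1)
Op 5: remove (5,1)
Per-piece attacks for W:
  WQ@(1,1): attacks (1,2) (1,3) (1,4) (1,5) (1,0) (2,1) (3,1) (4,1) (5,1) (0,1) (2,2) (3,3) (4,4) (5,5) (2,0) (0,2) (0,0)
Union (17 distinct): (0,0) (0,1) (0,2) (1,0) (1,2) (1,3) (1,4) (1,5) (2,0) (2,1) (2,2) (3,1) (3,3) (4,1) (4,4) (5,1) (5,5)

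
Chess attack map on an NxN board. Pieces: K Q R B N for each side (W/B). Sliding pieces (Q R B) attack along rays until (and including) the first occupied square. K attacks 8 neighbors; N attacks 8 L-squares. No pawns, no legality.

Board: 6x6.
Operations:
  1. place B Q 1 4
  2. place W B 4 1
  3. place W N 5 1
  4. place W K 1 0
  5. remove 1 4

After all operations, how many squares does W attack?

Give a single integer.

Answer: 13

Derivation:
Op 1: place BQ@(1,4)
Op 2: place WB@(4,1)
Op 3: place WN@(5,1)
Op 4: place WK@(1,0)
Op 5: remove (1,4)
Per-piece attacks for W:
  WK@(1,0): attacks (1,1) (2,0) (0,0) (2,1) (0,1)
  WB@(4,1): attacks (5,2) (5,0) (3,2) (2,3) (1,4) (0,5) (3,0)
  WN@(5,1): attacks (4,3) (3,2) (3,0)
Union (13 distinct): (0,0) (0,1) (0,5) (1,1) (1,4) (2,0) (2,1) (2,3) (3,0) (3,2) (4,3) (5,0) (5,2)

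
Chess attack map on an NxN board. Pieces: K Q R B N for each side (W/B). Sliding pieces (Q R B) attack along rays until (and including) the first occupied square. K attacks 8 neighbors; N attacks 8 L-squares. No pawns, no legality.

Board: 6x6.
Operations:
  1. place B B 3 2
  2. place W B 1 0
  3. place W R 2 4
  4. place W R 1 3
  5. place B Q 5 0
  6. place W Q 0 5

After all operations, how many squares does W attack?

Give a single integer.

Op 1: place BB@(3,2)
Op 2: place WB@(1,0)
Op 3: place WR@(2,4)
Op 4: place WR@(1,3)
Op 5: place BQ@(5,0)
Op 6: place WQ@(0,5)
Per-piece attacks for W:
  WQ@(0,5): attacks (0,4) (0,3) (0,2) (0,1) (0,0) (1,5) (2,5) (3,5) (4,5) (5,5) (1,4) (2,3) (3,2) [ray(1,-1) blocked at (3,2)]
  WB@(1,0): attacks (2,1) (3,2) (0,1) [ray(1,1) blocked at (3,2)]
  WR@(1,3): attacks (1,4) (1,5) (1,2) (1,1) (1,0) (2,3) (3,3) (4,3) (5,3) (0,3) [ray(0,-1) blocked at (1,0)]
  WR@(2,4): attacks (2,5) (2,3) (2,2) (2,1) (2,0) (3,4) (4,4) (5,4) (1,4) (0,4)
Union (25 distinct): (0,0) (0,1) (0,2) (0,3) (0,4) (1,0) (1,1) (1,2) (1,4) (1,5) (2,0) (2,1) (2,2) (2,3) (2,5) (3,2) (3,3) (3,4) (3,5) (4,3) (4,4) (4,5) (5,3) (5,4) (5,5)

Answer: 25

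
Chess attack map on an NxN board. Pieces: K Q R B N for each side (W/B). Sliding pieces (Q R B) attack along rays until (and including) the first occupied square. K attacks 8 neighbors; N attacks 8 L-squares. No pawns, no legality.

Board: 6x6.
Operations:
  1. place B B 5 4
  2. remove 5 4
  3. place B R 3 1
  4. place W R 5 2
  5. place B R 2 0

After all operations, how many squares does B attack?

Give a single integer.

Answer: 18

Derivation:
Op 1: place BB@(5,4)
Op 2: remove (5,4)
Op 3: place BR@(3,1)
Op 4: place WR@(5,2)
Op 5: place BR@(2,0)
Per-piece attacks for B:
  BR@(2,0): attacks (2,1) (2,2) (2,3) (2,4) (2,5) (3,0) (4,0) (5,0) (1,0) (0,0)
  BR@(3,1): attacks (3,2) (3,3) (3,4) (3,5) (3,0) (4,1) (5,1) (2,1) (1,1) (0,1)
Union (18 distinct): (0,0) (0,1) (1,0) (1,1) (2,1) (2,2) (2,3) (2,4) (2,5) (3,0) (3,2) (3,3) (3,4) (3,5) (4,0) (4,1) (5,0) (5,1)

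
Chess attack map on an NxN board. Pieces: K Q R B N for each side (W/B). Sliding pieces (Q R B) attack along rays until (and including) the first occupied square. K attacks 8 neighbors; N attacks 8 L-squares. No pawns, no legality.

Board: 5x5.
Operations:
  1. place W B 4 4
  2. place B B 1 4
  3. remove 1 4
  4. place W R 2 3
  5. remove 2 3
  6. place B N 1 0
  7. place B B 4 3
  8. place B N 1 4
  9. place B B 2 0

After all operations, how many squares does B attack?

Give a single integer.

Op 1: place WB@(4,4)
Op 2: place BB@(1,4)
Op 3: remove (1,4)
Op 4: place WR@(2,3)
Op 5: remove (2,3)
Op 6: place BN@(1,0)
Op 7: place BB@(4,3)
Op 8: place BN@(1,4)
Op 9: place BB@(2,0)
Per-piece attacks for B:
  BN@(1,0): attacks (2,2) (3,1) (0,2)
  BN@(1,4): attacks (2,2) (3,3) (0,2)
  BB@(2,0): attacks (3,1) (4,2) (1,1) (0,2)
  BB@(4,3): attacks (3,4) (3,2) (2,1) (1,0) [ray(-1,-1) blocked at (1,0)]
Union (10 distinct): (0,2) (1,0) (1,1) (2,1) (2,2) (3,1) (3,2) (3,3) (3,4) (4,2)

Answer: 10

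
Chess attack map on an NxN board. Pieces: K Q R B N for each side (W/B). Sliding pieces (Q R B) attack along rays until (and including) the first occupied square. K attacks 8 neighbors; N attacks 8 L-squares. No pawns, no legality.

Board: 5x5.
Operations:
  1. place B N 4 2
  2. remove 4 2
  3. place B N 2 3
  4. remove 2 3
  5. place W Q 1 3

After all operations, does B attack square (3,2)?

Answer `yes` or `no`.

Op 1: place BN@(4,2)
Op 2: remove (4,2)
Op 3: place BN@(2,3)
Op 4: remove (2,3)
Op 5: place WQ@(1,3)
Per-piece attacks for B:
B attacks (3,2): no

Answer: no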